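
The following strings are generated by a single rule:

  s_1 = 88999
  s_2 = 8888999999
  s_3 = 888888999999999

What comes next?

88888888999999999999

Each string has the form 8^{2n} 9^{3n} (n = 1, 2, …).
For the next term, n = 4, so the run lengths are 8, 12.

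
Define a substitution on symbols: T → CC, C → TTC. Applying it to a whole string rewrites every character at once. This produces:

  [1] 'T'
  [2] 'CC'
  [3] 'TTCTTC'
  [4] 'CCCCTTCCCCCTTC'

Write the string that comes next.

φ(CCCCTTCCCCCTTC) expands symbol-by-symbol to TTC TTC TTC TTC CC CC TTC TTC TTC TTC TTC CC CC TTC; joining the 14 pieces gives the next term.

TTCTTCTTCTTCCCCCTTCTTCTTCTTCTTCCCCCTTC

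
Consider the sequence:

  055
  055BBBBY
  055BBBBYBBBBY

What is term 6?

055BBBBYBBBBYBBBBYBBBBYBBBBY

The strings grow by a fixed suffix BBBBY each time.
From 055BBBBYBBBBY, 3 further steps: 055BBBBYBBBBY → 055BBBBYBBBBYBBBBY → 055BBBBYBBBBYBBBBYBBBBY → (answer).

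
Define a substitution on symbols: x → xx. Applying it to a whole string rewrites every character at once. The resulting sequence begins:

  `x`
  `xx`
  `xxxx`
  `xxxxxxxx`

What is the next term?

xxxxxxxxxxxxxxxx

Expanding xxxxxxxx: x→xx, x→xx, x→xx, x→xx, x→xx, x→xx, x→xx, x→xx. Concatenated: xx xx xx xx xx xx xx xx.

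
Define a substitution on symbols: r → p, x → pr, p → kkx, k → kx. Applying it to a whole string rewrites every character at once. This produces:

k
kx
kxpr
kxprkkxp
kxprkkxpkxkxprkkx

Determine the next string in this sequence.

Applying the rule to each of the 17 symbols of kxprkkxpkxkxprkkx gives the pieces kx pr kkx p kx kx pr kkx kx pr kx pr kkx p kx kx pr, which concatenate to the answer.

kxprkkxpkxkxprkkxkxprkxprkkxpkxkxpr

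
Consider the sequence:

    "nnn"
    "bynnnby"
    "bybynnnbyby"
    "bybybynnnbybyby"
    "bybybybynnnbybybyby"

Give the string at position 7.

bybybybybybynnnbybybybybyby

s(k+1) = by·s(k)·by, so each term gains by as a prefix and by as a suffix.
From bybybybynnnbybybyby, 2 further steps: bybybybynnnbybybyby → bybybybybynnnbybybybyby → (answer).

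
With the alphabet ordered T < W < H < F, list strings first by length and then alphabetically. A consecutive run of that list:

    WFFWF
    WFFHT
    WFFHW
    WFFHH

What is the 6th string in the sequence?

Stepping forward 2 times from WFFHH: WFFHH → WFFHF, then the target.

WFFFT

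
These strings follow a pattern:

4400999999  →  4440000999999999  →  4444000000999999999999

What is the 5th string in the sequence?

4444440000000000999999999999999999

Reading off run lengths: 4 runs 2, 3, 4; 0 runs 2, 4, 6; 9 runs 6, 9, 12 — each is linear in n, where the shown terms are n = 2, 3, 4.
Setting n = 6 gives 6, 10, 18 characters in each block.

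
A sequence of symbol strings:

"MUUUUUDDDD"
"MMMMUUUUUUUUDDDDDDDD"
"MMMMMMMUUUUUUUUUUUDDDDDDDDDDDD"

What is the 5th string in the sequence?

MMMMMMMMMMMMMUUUUUUUUUUUUUUUUUDDDDDDDDDDDDDDDDDDDD

The n-th term is 3n-2 M's then 3n+2 U's then 4n D's (n = 1, 2, …).
For term 5, n = 5, so the run lengths are 13, 17, 20.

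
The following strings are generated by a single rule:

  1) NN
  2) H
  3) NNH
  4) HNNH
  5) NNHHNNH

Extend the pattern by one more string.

HNNHNNHHNNH

Each term (from the third on) is the two preceding terms concatenated in order: term 3 = NN·H = NNH.
So term 6 is HNNH·NNHHNNH.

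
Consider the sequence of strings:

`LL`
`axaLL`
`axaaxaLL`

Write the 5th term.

Each term is the previous one with axa prepended.
From axaaxaLL, 2 further steps: axaaxaLL → axaaxaaxaLL → (answer).

axaaxaaxaaxaLL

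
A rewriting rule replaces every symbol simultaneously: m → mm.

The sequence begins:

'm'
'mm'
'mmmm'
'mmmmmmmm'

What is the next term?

mmmmmmmmmmmmmmmm

Expanding mmmmmmmm: m→mm, m→mm, m→mm, m→mm, m→mm, m→mm, m→mm, m→mm. Concatenated: mm mm mm mm mm mm mm mm.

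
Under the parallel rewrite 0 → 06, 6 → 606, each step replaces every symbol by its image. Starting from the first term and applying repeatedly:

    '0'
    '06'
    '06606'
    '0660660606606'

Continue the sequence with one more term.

0660660606606606066060660660606606

φ(0660660606606) expands symbol-by-symbol to 06 606 606 06 606 606 06 606 06 606 606 06 606; joining the 13 pieces gives the next term.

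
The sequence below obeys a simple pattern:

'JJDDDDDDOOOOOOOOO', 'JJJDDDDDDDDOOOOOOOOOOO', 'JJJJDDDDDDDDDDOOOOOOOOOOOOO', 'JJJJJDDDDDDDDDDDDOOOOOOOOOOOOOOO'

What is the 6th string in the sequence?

Reading off run lengths: J runs 2, 3, 4, 5; D runs 6, 8, 10, 12; O runs 9, 11, 13, 15 — each is linear in n, where the shown terms are n = 3, 4, 5, 6.
Setting n = 8 gives 7, 16, 19 characters in each block.

JJJJJJJDDDDDDDDDDDDDDDDOOOOOOOOOOOOOOOOOOO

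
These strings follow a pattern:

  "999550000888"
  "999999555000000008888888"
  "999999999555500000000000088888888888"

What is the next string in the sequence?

999999999999555550000000000000000888888888888888

Each string has the form 9^{3n} 5^{n+1} 0^{4n} 8^{4n-1} (n = 1, 2, …).
For the next term, n = 4, so the run lengths are 12, 5, 16, 15.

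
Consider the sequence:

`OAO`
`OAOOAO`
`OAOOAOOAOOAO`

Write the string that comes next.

s(k+1) = s(k)·s(k) — each term doubles the last.
So the next term is two copies of OAOOAOOAOOAO.

OAOOAOOAOOAOOAOOAOOAOOAO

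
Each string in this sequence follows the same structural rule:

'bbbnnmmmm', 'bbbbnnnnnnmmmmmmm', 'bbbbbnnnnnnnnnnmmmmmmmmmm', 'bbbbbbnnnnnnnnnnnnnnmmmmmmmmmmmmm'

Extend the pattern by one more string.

Term n consists of n+2 b's, followed by 4n-2 n's, followed by 3n+1 m's (n = 1, 2, …).
At n = 5 the blocks have lengths 7, 18, 16.

bbbbbbbnnnnnnnnnnnnnnnnnnmmmmmmmmmmmmmmmm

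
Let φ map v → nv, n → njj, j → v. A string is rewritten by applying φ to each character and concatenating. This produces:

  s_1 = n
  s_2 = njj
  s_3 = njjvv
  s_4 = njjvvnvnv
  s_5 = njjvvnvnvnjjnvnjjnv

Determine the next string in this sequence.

njjvvnvnvnjjnvnjjnvnjjvvnjjnvnjjvvnjjnv

φ(njjvvnvnvnjjnvnjjnv) expands symbol-by-symbol to njj v v nv nv njj nv njj nv njj v v njj nv njj v v njj nv; joining the 19 pieces gives the next term.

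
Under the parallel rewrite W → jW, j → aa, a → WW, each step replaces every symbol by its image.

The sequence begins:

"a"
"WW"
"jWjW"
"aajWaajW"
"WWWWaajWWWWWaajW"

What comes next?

Rewriting the 16 symbols of WWWWaajWWWWWaajW one by one yields jW jW jW jW WW WW aa jW jW jW jW jW WW WW aa jW; concatenated:

jWjWjWjWWWWWaajWjWjWjWjWWWWWaajW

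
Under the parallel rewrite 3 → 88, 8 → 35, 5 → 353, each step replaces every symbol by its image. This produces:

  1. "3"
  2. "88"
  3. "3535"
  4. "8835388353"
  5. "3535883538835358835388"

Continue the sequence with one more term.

88353883533535883538835358835388353353588353883535

φ(3535883538835358835388) expands symbol-by-symbol to 88 353 88 353 35 35 88 353 88 35 35 88 353 88 353 35 35 88 353 88 35 35; joining the 22 pieces gives the next term.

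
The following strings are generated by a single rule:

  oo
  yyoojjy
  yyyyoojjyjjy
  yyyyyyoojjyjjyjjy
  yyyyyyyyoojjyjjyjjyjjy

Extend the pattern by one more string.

Every step adds yy to the front and jjy to the end of the previous string.
One more step from yyyyyyyyoojjyjjyjjyjjy gives the answer.

yyyyyyyyyyoojjyjjyjjyjjyjjy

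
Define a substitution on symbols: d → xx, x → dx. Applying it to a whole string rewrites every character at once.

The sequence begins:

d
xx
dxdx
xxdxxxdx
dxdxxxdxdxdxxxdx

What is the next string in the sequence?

Replace each of the 16 characters of dxdxxxdxdxdxxxdx in place — xx dx xx dx dx dx xx dx xx dx xx dx dx dx xx dx — and concatenate.

xxdxxxdxdxdxxxdxxxdxxxdxdxdxxxdx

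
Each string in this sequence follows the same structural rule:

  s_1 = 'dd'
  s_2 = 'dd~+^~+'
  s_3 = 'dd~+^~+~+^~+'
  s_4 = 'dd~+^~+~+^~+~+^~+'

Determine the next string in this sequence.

Every step adds ~+^~+ to the end: s(k+1) = s(k)·~+^~+.
So the next term is dd~+^~+~+^~+~+^~+·~+^~+.

dd~+^~+~+^~+~+^~+~+^~+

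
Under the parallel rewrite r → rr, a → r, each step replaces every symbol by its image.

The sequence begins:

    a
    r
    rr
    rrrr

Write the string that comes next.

Expanding rrrr: r→rr, r→rr, r→rr, r→rr. Concatenated: rr rr rr rr.

rrrrrrrr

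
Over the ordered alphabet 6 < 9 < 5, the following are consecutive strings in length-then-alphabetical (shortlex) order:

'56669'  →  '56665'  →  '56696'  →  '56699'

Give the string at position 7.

Continuing the enumeration 3 steps past 56699: 56699 → 56695 → 56656 → (answer).

56659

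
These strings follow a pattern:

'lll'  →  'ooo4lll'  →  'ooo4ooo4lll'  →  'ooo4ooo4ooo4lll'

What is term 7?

ooo4ooo4ooo4ooo4ooo4ooo4lll

The strings grow by a fixed prefix ooo4 each time.
From ooo4ooo4ooo4lll, 3 further steps: ooo4ooo4ooo4lll → ooo4ooo4ooo4ooo4lll → ooo4ooo4ooo4ooo4ooo4lll → (answer).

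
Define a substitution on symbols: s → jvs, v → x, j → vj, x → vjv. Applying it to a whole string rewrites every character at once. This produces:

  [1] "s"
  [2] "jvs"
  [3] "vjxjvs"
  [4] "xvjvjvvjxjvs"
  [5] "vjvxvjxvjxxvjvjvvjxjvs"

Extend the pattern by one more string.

φ(vjvxvjxvjxxvjvjvvjxjvs) expands symbol-by-symbol to x vj x vjv x vj vjv x vj vjv vjv x vj x vj x x vj vjv vj x jvs; joining the 22 pieces gives the next term.

xvjxvjvxvjvjvxvjvjvvjvxvjxvjxxvjvjvvjxjvs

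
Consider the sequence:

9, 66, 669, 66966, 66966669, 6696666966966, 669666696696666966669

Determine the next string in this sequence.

6696666966966669666696696666966966

This is a Fibonacci-style word recurrence s(k) = s(k−1)·s(k−2): e.g. 66·9 = 669.
Continuing: 669666696696666966669 · 6696666966966 gives term 8.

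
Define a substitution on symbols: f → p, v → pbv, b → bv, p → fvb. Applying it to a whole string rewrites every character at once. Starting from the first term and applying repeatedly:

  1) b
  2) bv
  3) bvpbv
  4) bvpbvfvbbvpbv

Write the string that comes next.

bvpbvfvbbvpbvppbvbvbvpbvfvbbvpbv

Replace each of the 13 characters of bvpbvfvbbvpbv in place — bv pbv fvb bv pbv p pbv bv bv pbv fvb bv pbv — and concatenate.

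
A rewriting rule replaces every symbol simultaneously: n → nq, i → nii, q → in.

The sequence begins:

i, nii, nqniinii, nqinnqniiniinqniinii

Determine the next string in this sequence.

nqinniinqnqinnqniiniinqniiniinqinnqniiniinqniinii

Replace each of the 20 characters of nqinnqniiniinqniinii in place — nq in nii nq nq in nq nii nii nq nii nii nq in nq nii nii nq nii nii — and concatenate.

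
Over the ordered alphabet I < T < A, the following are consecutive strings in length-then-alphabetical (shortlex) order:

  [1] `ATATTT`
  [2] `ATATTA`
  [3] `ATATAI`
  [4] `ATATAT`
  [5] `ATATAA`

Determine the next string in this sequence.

Treat ATATAA as a base-3 numeral over the given alphabet and add one, carrying through any trailing A's.

ATAAII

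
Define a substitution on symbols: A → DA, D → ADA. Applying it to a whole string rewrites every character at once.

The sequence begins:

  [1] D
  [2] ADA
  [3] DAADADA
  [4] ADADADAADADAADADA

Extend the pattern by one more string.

Rewriting the 17 symbols of ADADADAADADAADADA one by one yields DA ADA DA ADA DA ADA DA DA ADA DA ADA DA DA ADA DA ADA DA; concatenated:

DAADADAADADAADADADAADADAADADADAADADAADADA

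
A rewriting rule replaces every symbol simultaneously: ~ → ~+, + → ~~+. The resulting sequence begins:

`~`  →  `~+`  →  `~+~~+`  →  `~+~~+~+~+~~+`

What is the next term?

Expanding ~+~~+~+~+~~+: ~→~+, +→~~+, ~→~+, ~→~+, +→~~+, ~→~+, +→~~+, ~→~+, +→~~+, ~→~+, ~→~+, +→~~+. Concatenated: ~+ ~~+ ~+ ~+ ~~+ ~+ ~~+ ~+ ~~+ ~+ ~+ ~~+.

~+~~+~+~+~~+~+~~+~+~~+~+~+~~+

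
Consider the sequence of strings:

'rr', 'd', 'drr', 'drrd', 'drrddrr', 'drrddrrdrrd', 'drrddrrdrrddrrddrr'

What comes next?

drrddrrdrrddrrddrrdrrddrrdrrd

From term 3 onward, concatenate the last term with the second-to-last: d·rr = drr, drr·d = drrd, …
The next term joins drrddrrdrrddrrddrr and drrddrrdrrd.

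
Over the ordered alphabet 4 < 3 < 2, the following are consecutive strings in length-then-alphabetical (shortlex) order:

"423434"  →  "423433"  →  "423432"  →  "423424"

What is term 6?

423422

Continuing the enumeration 2 steps past 423424: 423424 → 423423 → (answer).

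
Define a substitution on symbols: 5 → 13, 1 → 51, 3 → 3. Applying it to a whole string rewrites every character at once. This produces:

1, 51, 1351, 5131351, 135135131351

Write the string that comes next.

Expanding 135135131351: 1→51, 3→3, 5→13, 1→51, 3→3, 5→13, 1→51, 3→3, 1→51, 3→3, 5→13, 1→51. Concatenated: 51 3 13 51 3 13 51 3 51 3 13 51.

51313513135135131351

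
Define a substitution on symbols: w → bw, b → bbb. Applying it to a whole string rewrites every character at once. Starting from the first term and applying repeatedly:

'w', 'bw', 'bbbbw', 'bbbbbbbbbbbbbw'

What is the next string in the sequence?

bbbbbbbbbbbbbbbbbbbbbbbbbbbbbbbbbbbbbbbbw

Replace each of the 14 characters of bbbbbbbbbbbbbw in place — bbb bbb bbb bbb bbb bbb bbb bbb bbb bbb bbb bbb bbb bw — and concatenate.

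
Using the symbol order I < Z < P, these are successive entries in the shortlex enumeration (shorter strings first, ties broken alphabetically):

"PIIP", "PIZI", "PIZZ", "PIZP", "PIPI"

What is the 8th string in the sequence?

Advancing 3 positions from PIPI through PIPI → PIPZ → PIPP reaches term 8.

PZII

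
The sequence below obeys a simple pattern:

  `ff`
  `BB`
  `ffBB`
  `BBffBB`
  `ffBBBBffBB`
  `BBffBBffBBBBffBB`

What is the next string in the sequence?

ffBBBBffBBBBffBBffBBBBffBB

This is a Fibonacci-style word recurrence s(k) = s(k−2)·s(k−1): e.g. ff·BB = ffBB.
So term 7 is ffBBBBffBB·BBffBBffBBBBffBB.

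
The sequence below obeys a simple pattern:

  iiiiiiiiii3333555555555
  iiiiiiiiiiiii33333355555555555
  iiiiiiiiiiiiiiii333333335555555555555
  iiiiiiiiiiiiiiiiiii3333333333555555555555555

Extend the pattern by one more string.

iiiiiiiiiiiiiiiiiiiiii33333333333355555555555555555

Reading off run lengths: i runs 10, 13, 16, 19; 3 runs 4, 6, 8, 10; 5 runs 9, 11, 13, 15 — each is linear in n, where the shown terms are n = 3, 4, 5, 6.
At n = 7 the blocks have lengths 22, 12, 17.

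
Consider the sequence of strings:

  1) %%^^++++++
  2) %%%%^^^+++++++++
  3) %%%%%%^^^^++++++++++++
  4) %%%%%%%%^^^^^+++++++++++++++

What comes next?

The n-th term is 2n-2 %'s then n ^'s then 3n +'s, where the shown terms are n = 2, 3, 4, 5.
At n = 6 the blocks have lengths 10, 6, 18.

%%%%%%%%%%^^^^^^++++++++++++++++++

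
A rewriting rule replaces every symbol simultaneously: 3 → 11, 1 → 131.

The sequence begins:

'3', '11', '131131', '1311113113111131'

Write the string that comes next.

13111131131131131111311311113113113113111131

Replace each of the 16 characters of 1311113113111131 in place — 131 11 131 131 131 131 11 131 131 11 131 131 131 131 11 131 — and concatenate.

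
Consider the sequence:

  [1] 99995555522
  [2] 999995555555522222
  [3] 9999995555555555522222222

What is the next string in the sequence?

99999995555555555555522222222222

The n-th term is n+3 9's then 3n+2 5's then 3n-1 2's (n = 1, 2, …).
For the next term, n = 4, so the run lengths are 7, 14, 11.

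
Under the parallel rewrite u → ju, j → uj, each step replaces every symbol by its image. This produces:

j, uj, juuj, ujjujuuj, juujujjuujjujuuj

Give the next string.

Applying the rule to each of the 16 symbols of juujujjuujjujuuj gives the pieces uj ju ju uj ju uj uj ju ju uj uj ju uj ju ju uj, which concatenate to the answer.

ujjujuujjuujujjujuujujjuujjujuuj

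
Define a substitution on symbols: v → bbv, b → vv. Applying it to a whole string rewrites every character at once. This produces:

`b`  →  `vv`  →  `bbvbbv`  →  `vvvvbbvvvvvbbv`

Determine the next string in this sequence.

bbvbbvbbvbbvvvvvbbvbbvbbvbbvbbvvvvvbbv

Replace each of the 14 characters of vvvvbbvvvvvbbv in place — bbv bbv bbv bbv vv vv bbv bbv bbv bbv bbv vv vv bbv — and concatenate.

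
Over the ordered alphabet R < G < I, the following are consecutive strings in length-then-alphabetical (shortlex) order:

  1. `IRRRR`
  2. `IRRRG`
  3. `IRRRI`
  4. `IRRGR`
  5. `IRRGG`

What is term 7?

IRRIR

Advancing 2 positions from IRRGG through IRRGG → IRRGI reaches term 7.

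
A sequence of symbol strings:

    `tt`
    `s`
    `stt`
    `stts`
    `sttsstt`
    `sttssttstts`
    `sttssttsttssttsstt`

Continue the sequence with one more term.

Each term (from the third on) is the previous term followed by the one before it: term 3 = s·tt = stt.
So term 8 is sttssttsttssttsstt·sttssttstts.

sttssttsttssttssttsttssttstts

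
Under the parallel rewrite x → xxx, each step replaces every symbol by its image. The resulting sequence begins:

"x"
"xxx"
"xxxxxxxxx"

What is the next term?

Expanding xxxxxxxxx: x→xxx, x→xxx, x→xxx, x→xxx, x→xxx, x→xxx, x→xxx, x→xxx, x→xxx. Concatenated: xxx xxx xxx xxx xxx xxx xxx xxx xxx.

xxxxxxxxxxxxxxxxxxxxxxxxxxx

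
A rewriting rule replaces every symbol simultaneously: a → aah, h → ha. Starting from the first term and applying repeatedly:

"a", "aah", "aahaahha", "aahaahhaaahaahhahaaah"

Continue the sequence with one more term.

φ(aahaahhaaahaahhahaaah) expands symbol-by-symbol to aah aah ha aah aah ha ha aah aah aah ha aah aah ha ha aah ha aah aah aah ha; joining the 21 pieces gives the next term.

aahaahhaaahaahhahaaahaahaahhaaahaahhahaaahhaaahaahaahha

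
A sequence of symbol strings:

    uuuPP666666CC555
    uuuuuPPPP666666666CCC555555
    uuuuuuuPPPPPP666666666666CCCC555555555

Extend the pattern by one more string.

uuuuuuuuuPPPPPPPP666666666666666CCCCC555555555555

Reading off run lengths: u runs 3, 5, 7; P runs 2, 4, 6; 6 runs 6, 9, 12; C runs 2, 3, 4; 5 runs 3, 6, 9 — each is linear in n (n = 1, 2, …).
At n = 4 the blocks have lengths 9, 8, 15, 5, 12.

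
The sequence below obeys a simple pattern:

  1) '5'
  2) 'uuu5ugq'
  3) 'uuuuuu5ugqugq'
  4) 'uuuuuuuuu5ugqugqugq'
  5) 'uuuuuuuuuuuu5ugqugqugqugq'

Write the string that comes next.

s(k+1) = uuu·s(k)·ugq, so each term gains uuu as a prefix and ugq as a suffix.
Applying this once more to uuuuuuuuuuuu5ugqugqugqugq:

uuuuuuuuuuuuuuu5ugqugqugqugqugq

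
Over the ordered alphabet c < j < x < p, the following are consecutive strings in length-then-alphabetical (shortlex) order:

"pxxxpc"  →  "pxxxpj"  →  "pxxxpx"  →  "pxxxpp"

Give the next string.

Treat pxxxpp as a base-4 numeral over the given alphabet and add one, carrying through any trailing p's.

pxxpcc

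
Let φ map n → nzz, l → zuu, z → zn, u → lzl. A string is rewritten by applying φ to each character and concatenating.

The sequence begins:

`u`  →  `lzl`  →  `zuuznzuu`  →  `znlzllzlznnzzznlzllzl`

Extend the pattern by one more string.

Rewriting the 21 symbols of znlzllzlznnzzznlzllzl one by one yields zn nzz zuu zn zuu zuu zn zuu zn nzz nzz zn zn zn nzz zuu zn zuu zuu zn zuu; concatenated:

znnzzzuuznzuuzuuznzuuznnzznzzznznznnzzzuuznzuuzuuznzuu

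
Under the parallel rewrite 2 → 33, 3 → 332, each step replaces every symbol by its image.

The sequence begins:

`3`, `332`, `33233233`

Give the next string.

Apply φ to 33233233 symbol by symbol: 3→332, 3→332, 2→33, 3→332, 3→332, 2→33, 3→332, 3→332; joined: 332 332 33 332 332 33 332 332.

3323323333233233332332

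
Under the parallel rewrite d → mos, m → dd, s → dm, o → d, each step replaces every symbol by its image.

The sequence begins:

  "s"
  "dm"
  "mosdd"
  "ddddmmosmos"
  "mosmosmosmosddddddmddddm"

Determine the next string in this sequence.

ddddmddddmddddmddddmmosmosmosmosmosmosddmosmosmosmosdd

Replace each of the 24 characters of mosmosmosmosddddddmddddm in place — dd d dm dd d dm dd d dm dd d dm mos mos mos mos mos mos dd mos mos mos mos dd — and concatenate.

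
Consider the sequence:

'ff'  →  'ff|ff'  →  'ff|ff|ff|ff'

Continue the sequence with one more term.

Each string is two copies of the previous one joined by '|'.
Doubling ff|ff|ff|ff with '|' between the halves:

ff|ff|ff|ff|ff|ff|ff|ff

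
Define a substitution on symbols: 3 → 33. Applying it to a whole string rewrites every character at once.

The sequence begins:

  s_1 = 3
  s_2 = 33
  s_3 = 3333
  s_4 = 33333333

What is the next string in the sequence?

Apply φ to 33333333 symbol by symbol: 3→33, 3→33, 3→33, 3→33, 3→33, 3→33, 3→33, 3→33; joined: 33 33 33 33 33 33 33 33.

3333333333333333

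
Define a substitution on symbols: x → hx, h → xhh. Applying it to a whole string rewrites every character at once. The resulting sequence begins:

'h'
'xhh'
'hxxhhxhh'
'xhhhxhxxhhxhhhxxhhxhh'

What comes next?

Rewriting the 21 symbols of xhhhxhxxhhxhhhxxhhxhh one by one yields hx xhh xhh xhh hx xhh hx hx xhh xhh hx xhh xhh xhh hx hx xhh xhh hx xhh xhh; concatenated:

hxxhhxhhxhhhxxhhhxhxxhhxhhhxxhhxhhxhhhxhxxhhxhhhxxhhxhh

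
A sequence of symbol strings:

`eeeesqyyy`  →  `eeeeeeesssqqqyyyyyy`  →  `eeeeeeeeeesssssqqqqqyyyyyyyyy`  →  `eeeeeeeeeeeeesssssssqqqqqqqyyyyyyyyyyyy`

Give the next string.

eeeeeeeeeeeeeeeesssssssssqqqqqqqqqyyyyyyyyyyyyyyy

Each string has the form e^{3n+1} s^{2n-1} q^{2n-1} y^{3n} (n = 1, 2, …).
At n = 5 the blocks have lengths 16, 9, 9, 15.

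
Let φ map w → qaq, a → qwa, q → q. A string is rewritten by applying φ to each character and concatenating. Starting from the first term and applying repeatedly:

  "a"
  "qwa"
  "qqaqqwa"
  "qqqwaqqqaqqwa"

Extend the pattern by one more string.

Applying the rule to each of the 13 symbols of qqqwaqqqaqqwa gives the pieces q q q qaq qwa q q q qwa q q qaq qwa, which concatenate to the answer.

qqqqaqqwaqqqqwaqqqaqqwa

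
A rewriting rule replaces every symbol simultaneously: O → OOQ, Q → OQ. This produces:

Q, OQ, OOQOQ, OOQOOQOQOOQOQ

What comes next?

OOQOOQOQOOQOOQOQOOQOQOOQOOQOQOOQOQ

Replace each of the 13 characters of OOQOOQOQOOQOQ in place — OOQ OOQ OQ OOQ OOQ OQ OOQ OQ OOQ OOQ OQ OOQ OQ — and concatenate.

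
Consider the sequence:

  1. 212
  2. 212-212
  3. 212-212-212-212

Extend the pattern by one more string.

212-212-212-212-212-212-212-212

Each string is two copies of the previous one joined by '-'.
One more doubling of 212-212-212-212 gives the answer.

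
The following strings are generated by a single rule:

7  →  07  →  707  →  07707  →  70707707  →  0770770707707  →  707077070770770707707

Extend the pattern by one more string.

0770770707707707077070770770707707

From term 3 onward, concatenate the second-to-last term with the last: 7·07 = 707, 07·707 = 07707, …
So term 8 is 0770770707707·707077070770770707707.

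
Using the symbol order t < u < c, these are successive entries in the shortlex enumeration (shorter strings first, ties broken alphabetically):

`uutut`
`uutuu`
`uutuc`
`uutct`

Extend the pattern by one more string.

uutcu

Find the rightmost character of uutct below c, bump it to the next letter, and reset everything to its right to t.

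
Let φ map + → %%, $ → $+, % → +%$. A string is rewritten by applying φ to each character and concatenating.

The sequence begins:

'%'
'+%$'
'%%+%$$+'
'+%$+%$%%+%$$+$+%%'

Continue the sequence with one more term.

Replace each of the 17 characters of +%$+%$%%+%$$+$+%% in place — %% +%$ $+ %% +%$ $+ +%$ +%$ %% +%$ $+ $+ %% $+ %% +%$ +%$ — and concatenate.

%%+%$$+%%+%$$++%$+%$%%+%$$+$+%%$+%%+%$+%$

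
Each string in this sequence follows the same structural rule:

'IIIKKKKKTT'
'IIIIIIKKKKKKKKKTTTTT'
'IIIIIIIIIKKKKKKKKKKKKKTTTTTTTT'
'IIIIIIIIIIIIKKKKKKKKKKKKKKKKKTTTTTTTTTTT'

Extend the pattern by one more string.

Reading off run lengths: I runs 3, 6, 9, 12; K runs 5, 9, 13, 17; T runs 2, 5, 8, 11 — each is linear in n (n = 1, 2, …).
Setting n = 5 gives 15, 21, 14 characters in each block.

IIIIIIIIIIIIIIIKKKKKKKKKKKKKKKKKKKKKTTTTTTTTTTTTTT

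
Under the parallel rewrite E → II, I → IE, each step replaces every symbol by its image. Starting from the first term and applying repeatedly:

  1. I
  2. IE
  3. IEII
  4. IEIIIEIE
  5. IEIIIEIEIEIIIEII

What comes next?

Replace each of the 16 characters of IEIIIEIEIEIIIEII in place — IE II IE IE IE II IE II IE II IE IE IE II IE IE — and concatenate.

IEIIIEIEIEIIIEIIIEIIIEIEIEIIIEIE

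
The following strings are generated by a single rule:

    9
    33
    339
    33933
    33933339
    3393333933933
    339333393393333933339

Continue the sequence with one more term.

3393333933933339333393393333933933

This is a Fibonacci-style word recurrence s(k) = s(k−1)·s(k−2): e.g. 33·9 = 339.
Continuing: 339333393393333933339 · 3393333933933 gives term 8.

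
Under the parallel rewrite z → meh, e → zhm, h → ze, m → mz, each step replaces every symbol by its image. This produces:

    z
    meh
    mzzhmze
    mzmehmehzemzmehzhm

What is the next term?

Rewriting the 18 symbols of mzmehmehzemzmehzhm one by one yields mz meh mz zhm ze mz zhm ze meh zhm mz meh mz zhm ze meh ze mz; concatenated:

mzmehmzzhmzemzzhmzemehzhmmzmehmzzhmzemehzemz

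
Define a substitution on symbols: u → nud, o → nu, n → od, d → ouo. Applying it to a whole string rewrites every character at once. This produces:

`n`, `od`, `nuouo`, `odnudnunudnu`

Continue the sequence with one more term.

Rewriting each symbol of odnudnunudnu: o→nu, d→ouo, n→od, u→nud, d→ouo, n→od, u→nud, n→od, u→nud, d→ouo, n→od, u→nud, which concatenates to nu ouo od nud ouo od nud od nud ouo od nud.

nuouoodnudouoodnudodnudouoodnud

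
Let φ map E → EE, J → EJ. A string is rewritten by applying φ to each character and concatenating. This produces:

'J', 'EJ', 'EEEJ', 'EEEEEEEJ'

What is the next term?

EEEEEEEEEEEEEEEJ

Expanding EEEEEEEJ: E→EE, E→EE, E→EE, E→EE, E→EE, E→EE, E→EE, J→EJ. Concatenated: EE EE EE EE EE EE EE EJ.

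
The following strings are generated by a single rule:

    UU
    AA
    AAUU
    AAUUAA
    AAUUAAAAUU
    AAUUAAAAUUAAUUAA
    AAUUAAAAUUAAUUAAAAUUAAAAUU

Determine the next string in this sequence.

From term 3 onward, concatenate the last term with the second-to-last: AA·UU = AAUU, AAUU·AA = AAUUAA, …
The next term joins AAUUAAAAUUAAUUAAAAUUAAAAUU and AAUUAAAAUUAAUUAA.

AAUUAAAAUUAAUUAAAAUUAAAAUUAAUUAAAAUUAAUUAA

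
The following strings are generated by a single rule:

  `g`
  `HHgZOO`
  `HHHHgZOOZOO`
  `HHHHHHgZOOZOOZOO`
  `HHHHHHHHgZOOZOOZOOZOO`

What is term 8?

s(k+1) = HH·s(k)·ZOO, so each term gains HH as a prefix and ZOO as a suffix.
From HHHHHHHHgZOOZOOZOOZOO, 3 further steps: HHHHHHHHgZOOZOOZOOZOO → HHHHHHHHHHgZOOZOOZOOZOOZOO → HHHHHHHHHHHHgZOOZOOZOOZOOZOOZOO → (answer).

HHHHHHHHHHHHHHgZOOZOOZOOZOOZOOZOOZOO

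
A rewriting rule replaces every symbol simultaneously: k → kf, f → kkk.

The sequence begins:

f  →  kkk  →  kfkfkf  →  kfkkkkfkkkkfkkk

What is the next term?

kfkkkkfkfkfkfkkkkfkfkfkfkkkkfkfkf

φ(kfkkkkfkkkkfkkk) expands symbol-by-symbol to kf kkk kf kf kf kf kkk kf kf kf kf kkk kf kf kf; joining the 15 pieces gives the next term.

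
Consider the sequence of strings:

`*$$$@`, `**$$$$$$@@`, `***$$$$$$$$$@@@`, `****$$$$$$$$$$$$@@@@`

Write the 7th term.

*******$$$$$$$$$$$$$$$$$$$$$@@@@@@@

Reading off run lengths: * runs 1, 2, 3, 4; $ runs 3, 6, 9, 12; @ runs 1, 2, 3, 4 — each is linear in n (n = 1, 2, …).
Setting n = 7 gives 7, 21, 7 characters in each block.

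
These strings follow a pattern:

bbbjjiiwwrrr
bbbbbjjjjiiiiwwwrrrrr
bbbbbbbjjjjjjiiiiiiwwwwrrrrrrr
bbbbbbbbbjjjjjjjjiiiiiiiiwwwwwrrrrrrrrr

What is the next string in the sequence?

bbbbbbbbbbbjjjjjjjjjjiiiiiiiiiiwwwwwwrrrrrrrrrrr

Each string has the form b^{2n+1} j^{2n} i^{2n} w^{n+1} r^{2n+1} (n = 1, 2, …).
For the next term, n = 5, so the run lengths are 11, 10, 10, 6, 11.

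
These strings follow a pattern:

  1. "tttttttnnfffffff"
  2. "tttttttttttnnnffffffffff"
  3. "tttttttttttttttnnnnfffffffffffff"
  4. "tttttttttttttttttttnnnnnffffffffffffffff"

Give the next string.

Term n consists of 4n-1 t's, followed by n n's, followed by 3n+1 f's, where the shown terms are n = 2, 3, 4, 5.
For the next term, n = 6, so the run lengths are 23, 6, 19.

tttttttttttttttttttttttnnnnnnfffffffffffffffffff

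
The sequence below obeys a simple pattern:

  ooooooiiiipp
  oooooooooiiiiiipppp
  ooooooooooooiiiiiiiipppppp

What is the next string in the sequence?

Term n consists of 3n o's, followed by 2n i's, followed by 2n-2 p's, where the shown terms are n = 2, 3, 4.
Setting n = 5 gives 15, 10, 8 characters in each block.

oooooooooooooooiiiiiiiiiipppppppp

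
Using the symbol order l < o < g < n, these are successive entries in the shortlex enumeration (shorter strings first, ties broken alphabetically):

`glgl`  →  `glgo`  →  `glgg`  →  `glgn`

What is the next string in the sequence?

glnl

The successor of glgn increments the rightmost position that isn't already n and resets every position after it to l.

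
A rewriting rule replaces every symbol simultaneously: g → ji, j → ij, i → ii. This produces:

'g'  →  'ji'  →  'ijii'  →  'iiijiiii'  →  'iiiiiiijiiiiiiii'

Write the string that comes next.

iiiiiiiiiiiiiiijiiiiiiiiiiiiiiii

Replace each of the 16 characters of iiiiiiijiiiiiiii in place — ii ii ii ii ii ii ii ij ii ii ii ii ii ii ii ii — and concatenate.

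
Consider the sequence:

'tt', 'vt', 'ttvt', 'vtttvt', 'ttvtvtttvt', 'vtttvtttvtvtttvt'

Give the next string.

From term 3 onward, concatenate the second-to-last term with the last: tt·vt = ttvt, vt·ttvt = vtttvt, …
The next term joins ttvtvtttvt and vtttvtttvtvtttvt.

ttvtvtttvtvtttvtttvtvtttvt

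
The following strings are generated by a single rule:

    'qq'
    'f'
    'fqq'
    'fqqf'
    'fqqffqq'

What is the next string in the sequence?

From term 3 onward, concatenate the last term with the second-to-last: f·qq = fqq, fqq·f = fqqf, …
So term 6 is fqqffqq·fqqf.

fqqffqqfqqf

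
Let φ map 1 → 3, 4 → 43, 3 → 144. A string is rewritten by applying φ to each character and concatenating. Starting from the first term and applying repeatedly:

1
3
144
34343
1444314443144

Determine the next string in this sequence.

3434343144343434314434343

Replace each of the 13 characters of 1444314443144 in place — 3 43 43 43 144 3 43 43 43 144 3 43 43 — and concatenate.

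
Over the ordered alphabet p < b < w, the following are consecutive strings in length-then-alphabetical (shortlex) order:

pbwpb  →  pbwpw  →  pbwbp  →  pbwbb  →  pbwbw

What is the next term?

pbwwp

Treat pbwbw as a base-3 numeral over the given alphabet and add one, carrying through any trailing w's.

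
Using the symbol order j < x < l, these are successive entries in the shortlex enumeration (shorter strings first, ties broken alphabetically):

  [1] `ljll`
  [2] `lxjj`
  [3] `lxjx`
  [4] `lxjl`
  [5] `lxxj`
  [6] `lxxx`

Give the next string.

The successor of lxxx increments the rightmost position that isn't already l and resets every position after it to j.

lxxl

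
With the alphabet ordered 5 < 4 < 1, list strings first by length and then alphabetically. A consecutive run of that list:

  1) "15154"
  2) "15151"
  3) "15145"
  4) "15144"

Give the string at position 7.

Advancing 3 positions from 15144 through 15144 → 15141 → 15115 reaches term 7.

15114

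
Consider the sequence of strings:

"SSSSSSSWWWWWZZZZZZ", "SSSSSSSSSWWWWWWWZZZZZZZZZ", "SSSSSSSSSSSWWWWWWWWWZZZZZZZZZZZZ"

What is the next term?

Reading off run lengths: S runs 7, 9, 11; W runs 5, 7, 9; Z runs 6, 9, 12 — each is linear in n, where the shown terms are n = 2, 3, 4.
Setting n = 5 gives 13, 11, 15 characters in each block.

SSSSSSSSSSSSSWWWWWWWWWWWZZZZZZZZZZZZZZZ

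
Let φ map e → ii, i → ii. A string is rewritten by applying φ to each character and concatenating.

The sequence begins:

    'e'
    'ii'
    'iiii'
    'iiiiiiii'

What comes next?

Rewriting each symbol of iiiiiiii: i→ii, i→ii, i→ii, i→ii, i→ii, i→ii, i→ii, i→ii, which concatenates to ii ii ii ii ii ii ii ii.

iiiiiiiiiiiiiiii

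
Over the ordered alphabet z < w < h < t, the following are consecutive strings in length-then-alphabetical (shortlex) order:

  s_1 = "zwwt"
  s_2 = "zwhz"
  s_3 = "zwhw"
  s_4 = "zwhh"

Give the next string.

zwht

Treat zwhh as a base-4 numeral over the given alphabet and add one, carrying through any trailing t's.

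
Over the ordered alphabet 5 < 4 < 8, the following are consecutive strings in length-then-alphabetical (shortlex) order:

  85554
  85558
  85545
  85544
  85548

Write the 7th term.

Stepping forward 2 times from 85548: 85548 → 85585, then the target.

85584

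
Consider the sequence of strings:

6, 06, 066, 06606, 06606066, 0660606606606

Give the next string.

Each term (from the third on) is the previous term followed by the one before it: term 3 = 06·6 = 066.
The next term joins 0660606606606 and 06606066.

066060660660606606066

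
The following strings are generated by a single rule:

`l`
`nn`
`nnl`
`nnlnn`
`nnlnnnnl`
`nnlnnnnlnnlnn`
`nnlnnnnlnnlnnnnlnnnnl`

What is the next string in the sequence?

Each term (from the third on) is the previous term followed by the one before it: term 3 = nn·l = nnl.
The next term joins nnlnnnnlnnlnnnnlnnnnl and nnlnnnnlnnlnn.

nnlnnnnlnnlnnnnlnnnnlnnlnnnnlnnlnn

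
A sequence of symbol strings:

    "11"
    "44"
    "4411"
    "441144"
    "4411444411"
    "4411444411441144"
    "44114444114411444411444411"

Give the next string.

441144441144114444114444114411444411441144

From term 3 onward, concatenate the last term with the second-to-last: 44·11 = 4411, 4411·44 = 441144, …
Continuing: 44114444114411444411444411 · 4411444411441144 gives term 8.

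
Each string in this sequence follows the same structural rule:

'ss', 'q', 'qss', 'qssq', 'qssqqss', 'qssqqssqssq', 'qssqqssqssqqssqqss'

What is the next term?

Each term (from the third on) is the previous term followed by the one before it: term 3 = q·ss = qss.
Continuing: qssqqssqssqqssqqss · qssqqssqssq gives term 8.

qssqqssqssqqssqqssqssqqssqssq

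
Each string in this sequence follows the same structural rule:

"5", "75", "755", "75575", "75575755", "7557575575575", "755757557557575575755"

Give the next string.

7557575575575755757557557575575575

This is a Fibonacci-style word recurrence s(k) = s(k−1)·s(k−2): e.g. 75·5 = 755.
The next term joins 755757557557575575755 and 7557575575575.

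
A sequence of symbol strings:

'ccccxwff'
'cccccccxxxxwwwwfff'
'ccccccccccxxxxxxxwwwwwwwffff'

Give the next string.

Term n consists of 3n+1 c's, followed by 3n-2 x's, followed by 3n-2 w's, followed by n+1 f's (n = 1, 2, …).
At n = 4 the blocks have lengths 13, 10, 10, 5.

cccccccccccccxxxxxxxxxxwwwwwwwwwwfffff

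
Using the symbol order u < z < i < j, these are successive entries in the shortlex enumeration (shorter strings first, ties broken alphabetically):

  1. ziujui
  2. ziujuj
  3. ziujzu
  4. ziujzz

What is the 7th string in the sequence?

ziujiu

Advancing 3 positions from ziujzz through ziujzz → ziujzi → ziujzj reaches term 7.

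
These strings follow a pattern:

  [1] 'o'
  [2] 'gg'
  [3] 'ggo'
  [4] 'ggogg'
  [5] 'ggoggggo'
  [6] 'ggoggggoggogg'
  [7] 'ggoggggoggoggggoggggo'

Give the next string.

From term 3 onward, concatenate the last term with the second-to-last: gg·o = ggo, ggo·gg = ggogg, …
So term 8 is ggoggggoggoggggoggggo·ggoggggoggogg.

ggoggggoggoggggoggggoggoggggoggogg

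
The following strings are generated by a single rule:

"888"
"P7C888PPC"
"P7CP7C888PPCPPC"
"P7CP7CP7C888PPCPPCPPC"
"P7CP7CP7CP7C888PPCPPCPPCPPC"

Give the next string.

s(k+1) = P7C·s(k)·PPC, so each term gains P7C as a prefix and PPC as a suffix.
Applying this once more to P7CP7CP7CP7C888PPCPPCPPCPPC:

P7CP7CP7CP7CP7C888PPCPPCPPCPPCPPC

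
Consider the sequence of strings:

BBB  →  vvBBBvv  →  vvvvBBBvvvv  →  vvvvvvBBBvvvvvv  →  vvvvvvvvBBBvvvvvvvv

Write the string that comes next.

Each term wraps the previous one in vv on the left and vv on the right.
So the next term is vv·vvvvvvvvBBBvvvvvvvv·vv.

vvvvvvvvvvBBBvvvvvvvvvv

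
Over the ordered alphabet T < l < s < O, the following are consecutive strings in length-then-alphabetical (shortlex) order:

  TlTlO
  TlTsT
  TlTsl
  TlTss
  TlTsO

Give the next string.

TlTOT

Find the rightmost character of TlTsO below O, bump it to the next letter, and reset everything to its right to T.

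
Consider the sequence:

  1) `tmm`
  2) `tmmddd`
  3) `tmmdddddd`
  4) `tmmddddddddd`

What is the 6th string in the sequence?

tmmddddddddddddddd

The strings grow by a fixed suffix ddd each time.
From tmmddddddddd, 2 further steps: tmmddddddddd → tmmdddddddddddd → (answer).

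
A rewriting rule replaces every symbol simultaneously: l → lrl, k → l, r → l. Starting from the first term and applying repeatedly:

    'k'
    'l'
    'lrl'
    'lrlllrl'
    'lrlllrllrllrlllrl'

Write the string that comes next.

lrlllrllrllrlllrllrlllrllrlllrllrllrlllrl

Applying the rule to each of the 17 symbols of lrlllrllrllrlllrl gives the pieces lrl l lrl lrl lrl l lrl lrl l lrl lrl l lrl lrl lrl l lrl, which concatenate to the answer.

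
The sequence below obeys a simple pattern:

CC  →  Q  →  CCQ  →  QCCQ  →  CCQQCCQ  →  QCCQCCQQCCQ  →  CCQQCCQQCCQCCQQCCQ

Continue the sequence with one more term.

QCCQCCQQCCQCCQQCCQQCCQCCQQCCQ

From term 3 onward, concatenate the second-to-last term with the last: CC·Q = CCQ, Q·CCQ = QCCQ, …
The next term joins QCCQCCQQCCQ and CCQQCCQQCCQCCQQCCQ.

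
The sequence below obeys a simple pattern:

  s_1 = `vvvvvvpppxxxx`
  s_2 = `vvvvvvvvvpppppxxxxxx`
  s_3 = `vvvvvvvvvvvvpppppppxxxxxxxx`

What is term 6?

vvvvvvvvvvvvvvvvvvvvvpppppppppppppxxxxxxxxxxxxxx

Each string has the form v^{3n} p^{2n-1} x^{2n}, where the shown terms are n = 2, 3, 4.
For term 6, n = 7, so the run lengths are 21, 13, 14.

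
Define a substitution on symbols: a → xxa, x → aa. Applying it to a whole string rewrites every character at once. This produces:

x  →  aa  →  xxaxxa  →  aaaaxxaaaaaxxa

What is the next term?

Applying the rule to each of the 14 symbols of aaaaxxaaaaaxxa gives the pieces xxa xxa xxa xxa aa aa xxa xxa xxa xxa xxa aa aa xxa, which concatenate to the answer.

xxaxxaxxaxxaaaaaxxaxxaxxaxxaxxaaaaaxxa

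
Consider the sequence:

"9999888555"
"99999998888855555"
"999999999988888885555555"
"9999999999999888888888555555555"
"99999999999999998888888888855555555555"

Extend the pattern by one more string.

Term n consists of 3n+1 9's, followed by 2n+1 8's, followed by 2n+1 5's (n = 1, 2, …).
Setting n = 6 gives 19, 13, 13 characters in each block.

999999999999999999988888888888885555555555555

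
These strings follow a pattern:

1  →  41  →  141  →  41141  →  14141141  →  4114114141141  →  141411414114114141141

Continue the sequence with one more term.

Each term (from the third on) is the two preceding terms concatenated in order: term 3 = 1·41 = 141.
So term 8 is 4114114141141·141411414114114141141.

4114114141141141411414114114141141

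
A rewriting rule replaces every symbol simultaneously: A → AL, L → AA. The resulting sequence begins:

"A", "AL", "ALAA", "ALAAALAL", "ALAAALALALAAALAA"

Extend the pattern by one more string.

ALAAALALALAAALAAALAAALALALAAALAL

Replace each of the 16 characters of ALAAALALALAAALAA in place — AL AA AL AL AL AA AL AA AL AA AL AL AL AA AL AL — and concatenate.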